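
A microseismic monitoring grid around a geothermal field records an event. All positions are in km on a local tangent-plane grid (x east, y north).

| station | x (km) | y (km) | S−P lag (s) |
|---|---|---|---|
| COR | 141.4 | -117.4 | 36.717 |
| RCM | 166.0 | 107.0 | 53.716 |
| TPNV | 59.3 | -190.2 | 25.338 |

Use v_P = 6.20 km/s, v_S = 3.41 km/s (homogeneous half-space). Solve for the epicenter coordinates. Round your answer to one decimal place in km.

x ≈ -131.7 km, y ≈ -170.6 km

Distance from S−P lag: d = Δt · v_P v_S / (v_P − v_S) = Δt · (6.20·3.41)/(6.20−3.41) ≈ 7.5778·Δt.
So d_COR = 278.23, d_RCM = 407.05, d_TPNV = 192.01 km.
Circle about each station: (x − 141.4)² + (y + 117.4)² = 278.23²; (x − 166.0)² + (y − 107.0)² = 407.05²; (x − 59.3)² + (y + 190.2)² = 192.01².
Subtracting pairs of circle equations eliminates x²+y² and gives linear equations (the radical axes):
49.2 x + 448.8 y = -83049.49
-164.2 x − 145.6 y = 46459.90
Solving the 2×2 system: x ≈ -131.7, y ≈ -170.6 km.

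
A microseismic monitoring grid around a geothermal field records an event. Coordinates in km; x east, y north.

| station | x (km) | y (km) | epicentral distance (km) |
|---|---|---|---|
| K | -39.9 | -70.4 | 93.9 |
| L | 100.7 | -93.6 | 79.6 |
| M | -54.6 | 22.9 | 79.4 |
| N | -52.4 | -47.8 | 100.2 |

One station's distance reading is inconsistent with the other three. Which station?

Solve using three stations at a time. Using K, L, N (subtract circle equations pairwise → linear system) gives (x, y) ≈ (47.0, -34.6).
Distances from that point to each station vs reported:
  K: calculated 94.0 vs reported 93.9 → residual 0.1 km
  L: calculated 79.7 vs reported 79.6 → residual 0.1 km
  M: calculated 116.8 vs reported 79.4 → residual 37.4 km
  N: calculated 100.3 vs reported 100.2 → residual 0.1 km
K, L, N are mutually consistent (residuals ≈ 0); M is off by 37.4 km.

M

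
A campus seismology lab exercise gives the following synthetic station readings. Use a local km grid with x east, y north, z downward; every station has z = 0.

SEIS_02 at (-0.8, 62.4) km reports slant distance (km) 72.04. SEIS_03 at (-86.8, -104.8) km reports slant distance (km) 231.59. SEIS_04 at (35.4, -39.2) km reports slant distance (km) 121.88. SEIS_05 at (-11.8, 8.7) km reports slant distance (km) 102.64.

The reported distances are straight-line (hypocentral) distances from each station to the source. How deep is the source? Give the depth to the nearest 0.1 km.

44.0 km

Each station gives a sphere (x−x_i)² + (y−y_i)² + z² = d_i² (stations at z=0).
Subtracting the SEIS_02 sphere from SEIS_03 and SEIS_04: z² cancels, leaving linear equations in x and y:
-172.0 x − 334.4 y = -33821.29
72.4 x − 203.2 y = -10769.57
Solving: x ≈ 55.292, y ≈ 72.700 km (keep extra digits for the depth step; rounded: 55.3, 72.7).
Then from the SEIS_02 sphere: z² = 72.04² − (x + 0.8)² − (y − 62.4)² with x = 55.292, y = 72.700, so z ≈ 44.015 ≈ 44.0 km.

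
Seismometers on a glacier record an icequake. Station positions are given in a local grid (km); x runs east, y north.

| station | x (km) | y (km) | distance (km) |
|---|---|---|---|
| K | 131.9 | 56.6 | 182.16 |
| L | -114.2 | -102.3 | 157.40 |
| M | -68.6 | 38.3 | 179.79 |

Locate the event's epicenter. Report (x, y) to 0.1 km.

Circle about each station: (x − 131.9)² + (y − 56.6)² = 182.16²; (x + 114.2)² + (y + 102.3)² = 157.40²; (x + 68.6)² + (y − 38.3)² = 179.79².
Subtracting the K equation from the L and M equations removes the quadratic terms:
-492.2 x − 317.8 y = 11313.27
-401.0 x − 36.6 y = -13570.50
Solving the 2×2 system: x ≈ 43.2, y ≈ -102.5 km.
Check against K (with the unrounded x, y): √((x − 131.9)²+(y − 56.6)²) = 182.16 ≈ 182.16 km. ✓

x ≈ 43.2 km, y ≈ -102.5 km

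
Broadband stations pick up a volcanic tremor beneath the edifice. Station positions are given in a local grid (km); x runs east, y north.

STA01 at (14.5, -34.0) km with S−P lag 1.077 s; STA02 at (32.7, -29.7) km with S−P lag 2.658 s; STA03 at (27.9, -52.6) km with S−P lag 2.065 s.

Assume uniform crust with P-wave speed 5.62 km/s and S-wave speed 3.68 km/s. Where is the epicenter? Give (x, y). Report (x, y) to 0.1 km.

7.9 km east, -43.4 km north

Distance from S−P lag: d = Δt · v_P v_S / (v_P − v_S) = Δt · (5.62·3.68)/(5.62−3.68) ≈ 10.6606·Δt.
So d_STA01 = 11.48, d_STA02 = 28.34, d_STA03 = 22.01 km.
Circle about each station: (x − 14.5)² + (y + 34.0)² = 11.48²; (x − 32.7)² + (y + 29.7)² = 28.34²; (x − 27.9)² + (y + 52.6)² = 22.01².
Subtracting the STA01 equation from the STA02 and STA03 equations removes the quadratic terms:
36.4 x + 8.6 y = -86.24
26.8 x − 37.2 y = 1826.27
Solving the 2×2 system: x ≈ 7.9, y ≈ -43.4 km.
Check against STA01 (with the unrounded x, y): √((x − 14.5)²+(y + 34.0)²) = 11.50 ≈ 11.48 km. ✓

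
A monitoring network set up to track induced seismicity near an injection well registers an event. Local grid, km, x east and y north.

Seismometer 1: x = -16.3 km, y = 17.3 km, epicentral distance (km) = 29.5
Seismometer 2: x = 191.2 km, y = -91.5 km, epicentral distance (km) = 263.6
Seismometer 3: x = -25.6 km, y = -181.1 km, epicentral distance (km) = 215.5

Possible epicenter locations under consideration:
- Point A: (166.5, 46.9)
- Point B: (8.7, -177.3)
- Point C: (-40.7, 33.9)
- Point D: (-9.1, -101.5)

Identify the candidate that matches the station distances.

For each candidate, compare |candidate − station| to the reported distance:
Point A: residuals Seismometer 1 155.7, Seismometer 2 123.0, Seismometer 3 82.6 → max 155.7 km
Point B: residuals Seismometer 1 166.7, Seismometer 2 61.9, Seismometer 3 181.0 → max 181.0 km
Point C: residuals Seismometer 1 0.0, Seismometer 2 0.0, Seismometer 3 0.0 → max 0.0 km
Point D: residuals Seismometer 1 89.5, Seismometer 2 63.1, Seismometer 3 134.2 → max 134.2 km
Only Point C has all residuals ≈ 0.

Point C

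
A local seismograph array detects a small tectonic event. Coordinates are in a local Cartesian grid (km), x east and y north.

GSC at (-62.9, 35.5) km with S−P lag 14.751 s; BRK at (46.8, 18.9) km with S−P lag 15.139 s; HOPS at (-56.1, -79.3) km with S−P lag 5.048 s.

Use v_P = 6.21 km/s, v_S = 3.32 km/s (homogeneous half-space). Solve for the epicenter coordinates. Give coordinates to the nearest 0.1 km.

x ≈ -24.3 km, y ≈ -62.4 km

Distance from S−P lag: d = Δt · v_P v_S / (v_P − v_S) = Δt · (6.21·3.32)/(6.21−3.32) ≈ 7.1340·Δt.
So d_GSC = 105.23, d_BRK = 108.00, d_HOPS = 36.01 km.
Circle about each station: (x + 62.9)² + (y − 35.5)² = 105.23²; (x − 46.8)² + (y − 18.9)² = 108.00²; (x + 56.1)² + (y + 79.3)² = 36.01².
Subtracting the GSC equation from the BRK and HOPS equations removes the quadratic terms:
219.4 x − 33.2 y = -3259.86
13.6 x − 229.6 y = 13995.67
Solving the 2×2 system: x ≈ -24.3, y ≈ -62.4 km.
Check against GSC (with the unrounded x, y): √((x + 62.9)²+(y − 35.5)²) = 105.23 ≈ 105.23 km. ✓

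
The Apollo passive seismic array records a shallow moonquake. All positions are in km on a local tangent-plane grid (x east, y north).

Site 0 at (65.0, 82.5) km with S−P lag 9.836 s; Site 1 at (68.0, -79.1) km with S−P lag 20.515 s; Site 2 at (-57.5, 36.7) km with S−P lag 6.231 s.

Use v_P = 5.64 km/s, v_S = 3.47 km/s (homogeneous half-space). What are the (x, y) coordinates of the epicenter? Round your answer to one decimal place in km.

(-23.7, 81.6)

Distance from S−P lag: d = Δt · v_P v_S / (v_P − v_S) = Δt · (5.64·3.47)/(5.64−3.47) ≈ 9.0188·Δt.
So d_Site 0 = 88.71, d_Site 1 = 185.02, d_Site 2 = 56.20 km.
Circle about each station: (x − 65.0)² + (y − 82.5)² = 88.71²; (x − 68.0)² + (y + 79.1)² = 185.02²; (x + 57.5)² + (y − 36.7)² = 56.20².
Subtracting pairs of circle equations eliminates x²+y² and gives linear equations (the radical axes):
6.0 x − 323.2 y = -26513.38
-245.0 x − 91.6 y = -1667.09
Solving the 2×2 system: x ≈ -23.7, y ≈ 81.6 km.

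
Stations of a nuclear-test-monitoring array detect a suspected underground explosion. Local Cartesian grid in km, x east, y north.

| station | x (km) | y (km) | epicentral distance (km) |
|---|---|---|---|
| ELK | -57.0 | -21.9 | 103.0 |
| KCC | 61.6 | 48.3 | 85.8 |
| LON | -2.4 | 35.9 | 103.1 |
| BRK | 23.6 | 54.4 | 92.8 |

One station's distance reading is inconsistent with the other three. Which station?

LON

Solve using three stations at a time. Using ELK, KCC, BRK (subtract circle equations pairwise → linear system) gives (x, y) ≈ (45.0, -35.9).
Distances from that point to each station vs reported:
  ELK: calculated 103.0 vs reported 103.0 → residual 0.0 km
  KCC: calculated 85.8 vs reported 85.8 → residual 0.0 km
  LON: calculated 86.1 vs reported 103.1 → residual 17.0 km
  BRK: calculated 92.8 vs reported 92.8 → residual 0.0 km
ELK, KCC, BRK are mutually consistent (residuals ≈ 0); LON is off by 17.0 km.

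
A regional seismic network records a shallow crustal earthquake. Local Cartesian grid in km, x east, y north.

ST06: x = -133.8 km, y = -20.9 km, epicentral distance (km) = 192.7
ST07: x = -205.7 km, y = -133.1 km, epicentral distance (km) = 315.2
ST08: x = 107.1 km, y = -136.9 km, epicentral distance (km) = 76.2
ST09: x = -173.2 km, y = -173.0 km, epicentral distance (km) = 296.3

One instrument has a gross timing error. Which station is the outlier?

Solve using three stations at a time. Using ST07, ST08, ST09 (subtract circle equations pairwise → linear system) gives (x, y) ≈ (101.1, -61.2).
Distances from that point to each station vs reported:
  ST06: calculated 238.4 vs reported 192.7 → residual 45.7 km
  ST07: calculated 315.1 vs reported 315.2 → residual 0.1 km
  ST08: calculated 75.9 vs reported 76.2 → residual 0.3 km
  ST09: calculated 296.2 vs reported 296.3 → residual 0.1 km
ST07, ST08, ST09 are mutually consistent (residuals ≈ 0); ST06 is off by 45.7 km.

ST06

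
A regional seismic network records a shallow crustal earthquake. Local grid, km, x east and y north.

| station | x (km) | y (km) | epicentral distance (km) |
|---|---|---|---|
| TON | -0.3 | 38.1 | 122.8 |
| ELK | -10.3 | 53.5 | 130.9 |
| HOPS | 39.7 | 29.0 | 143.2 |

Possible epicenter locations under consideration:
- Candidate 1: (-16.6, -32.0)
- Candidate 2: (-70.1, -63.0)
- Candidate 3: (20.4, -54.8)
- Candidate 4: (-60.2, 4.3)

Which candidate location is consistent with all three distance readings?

For each candidate, compare |candidate − station| to the reported distance:
Candidate 1: residuals TON 50.8, ELK 45.2, HOPS 60.2 → max 60.2 km
Candidate 2: residuals TON 0.1, ELK 0.1, HOPS 0.0 → max 0.1 km
Candidate 3: residuals TON 27.6, ELK 18.3, HOPS 57.2 → max 57.2 km
Candidate 4: residuals TON 54.0, ELK 60.8, HOPS 40.3 → max 60.8 km
Only Candidate 2 has all residuals ≈ 0.

Candidate 2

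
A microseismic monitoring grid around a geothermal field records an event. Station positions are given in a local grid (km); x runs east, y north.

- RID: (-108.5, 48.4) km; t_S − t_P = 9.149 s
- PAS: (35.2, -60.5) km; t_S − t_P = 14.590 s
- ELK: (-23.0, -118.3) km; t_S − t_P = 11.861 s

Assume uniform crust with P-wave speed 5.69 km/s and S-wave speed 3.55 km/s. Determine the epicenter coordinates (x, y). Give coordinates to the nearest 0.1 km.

(-100.6, -37.6)

Distance from S−P lag: d = Δt · v_P v_S / (v_P − v_S) = Δt · (5.69·3.55)/(5.69−3.55) ≈ 9.4390·Δt.
So d_RID = 86.36, d_PAS = 137.72, d_ELK = 111.96 km.
Circle about each station: (x + 108.5)² + (y − 48.4)² = 86.36²; (x − 35.2)² + (y + 60.5)² = 137.72²; (x + 23.0)² + (y + 118.3)² = 111.96².
Subtracting pairs of circle equations eliminates x²+y² and gives linear equations (the radical axes):
287.4 x − 217.8 y = -20724.27
171.0 x − 333.4 y = -4667.91
Solving the 2×2 system: x ≈ -100.6, y ≈ -37.6 km.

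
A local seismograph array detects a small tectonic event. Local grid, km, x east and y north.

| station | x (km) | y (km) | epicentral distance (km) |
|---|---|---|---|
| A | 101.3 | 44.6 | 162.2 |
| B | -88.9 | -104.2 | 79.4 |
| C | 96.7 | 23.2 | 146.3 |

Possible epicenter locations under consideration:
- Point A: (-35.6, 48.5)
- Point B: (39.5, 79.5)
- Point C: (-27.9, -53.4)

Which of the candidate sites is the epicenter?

For each candidate, compare |candidate − station| to the reported distance:
Point A: residuals A 25.2, B 82.3, C 11.6 → max 82.3 km
Point B: residuals A 91.2, B 144.7, C 66.0 → max 144.7 km
Point C: residuals A 0.0, B 0.0, C 0.0 → max 0.0 km
Only Point C has all residuals ≈ 0.

Point C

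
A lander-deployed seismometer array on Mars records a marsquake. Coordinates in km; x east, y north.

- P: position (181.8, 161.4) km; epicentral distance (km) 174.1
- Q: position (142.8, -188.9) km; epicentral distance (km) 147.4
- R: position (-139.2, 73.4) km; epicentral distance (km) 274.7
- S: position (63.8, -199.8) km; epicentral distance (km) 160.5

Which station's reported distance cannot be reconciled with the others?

Solve using three stations at a time. Using Q, R, S (subtract circle equations pairwise → linear system) gives (x, y) ≈ (108.3, -45.7).
Distances from that point to each station vs reported:
  P: calculated 219.7 vs reported 174.1 → residual 45.6 km
  Q: calculated 147.3 vs reported 147.4 → residual 0.1 km
  R: calculated 274.7 vs reported 274.7 → residual 0.0 km
  S: calculated 160.4 vs reported 160.5 → residual 0.1 km
Q, R, S are mutually consistent (residuals ≈ 0); P is off by 45.6 km.

P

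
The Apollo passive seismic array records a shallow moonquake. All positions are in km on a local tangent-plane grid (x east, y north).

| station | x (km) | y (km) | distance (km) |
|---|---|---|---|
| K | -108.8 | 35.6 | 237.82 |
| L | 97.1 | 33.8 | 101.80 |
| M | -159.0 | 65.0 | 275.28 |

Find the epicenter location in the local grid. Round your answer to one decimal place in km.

107.2 km east, 135.1 km north

Circle about each station: (x + 108.8)² + (y − 35.6)² = 237.82²; (x − 97.1)² + (y − 33.8)² = 101.80²; (x + 159.0)² + (y − 65.0)² = 275.28².
Subtracting pairs of circle equations eliminates x²+y² and gives linear equations (the radical axes):
411.8 x − 3.6 y = 43661.16
-100.4 x + 58.8 y = -2819.53
Solving the 2×2 system: x ≈ 107.2, y ≈ 135.1 km.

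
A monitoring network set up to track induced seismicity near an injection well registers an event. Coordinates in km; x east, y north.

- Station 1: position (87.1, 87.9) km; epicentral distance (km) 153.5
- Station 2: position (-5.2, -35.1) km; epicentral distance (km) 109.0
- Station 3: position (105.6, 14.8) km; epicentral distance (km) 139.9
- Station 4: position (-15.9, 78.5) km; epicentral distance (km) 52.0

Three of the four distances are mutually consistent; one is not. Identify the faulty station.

Solve using three stations at a time. Using Station 1, Station 2, Station 4 (subtract circle equations pairwise → linear system) gives (x, y) ≈ (-63.3, 57.1).
Distances from that point to each station vs reported:
  Station 1: calculated 153.5 vs reported 153.5 → residual 0.0 km
  Station 2: calculated 109.0 vs reported 109.0 → residual 0.0 km
  Station 3: calculated 174.1 vs reported 139.9 → residual 34.2 km
  Station 4: calculated 52.0 vs reported 52.0 → residual 0.0 km
Station 1, Station 2, Station 4 are mutually consistent (residuals ≈ 0); Station 3 is off by 34.2 km.

Station 3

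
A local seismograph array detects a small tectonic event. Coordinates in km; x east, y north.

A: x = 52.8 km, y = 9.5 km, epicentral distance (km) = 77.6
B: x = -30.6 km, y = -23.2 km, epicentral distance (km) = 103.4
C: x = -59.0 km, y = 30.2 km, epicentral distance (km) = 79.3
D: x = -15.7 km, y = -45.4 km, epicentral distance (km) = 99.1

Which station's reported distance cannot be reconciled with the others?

D

Solve using three stations at a time. Using A, B, C (subtract circle equations pairwise → linear system) gives (x, y) ≈ (7.9, 72.7).
Distances from that point to each station vs reported:
  A: calculated 77.6 vs reported 77.6 → residual 0.0 km
  B: calculated 103.4 vs reported 103.4 → residual 0.0 km
  C: calculated 79.3 vs reported 79.3 → residual 0.0 km
  D: calculated 120.5 vs reported 99.1 → residual 21.4 km
A, B, C are mutually consistent (residuals ≈ 0); D is off by 21.4 km.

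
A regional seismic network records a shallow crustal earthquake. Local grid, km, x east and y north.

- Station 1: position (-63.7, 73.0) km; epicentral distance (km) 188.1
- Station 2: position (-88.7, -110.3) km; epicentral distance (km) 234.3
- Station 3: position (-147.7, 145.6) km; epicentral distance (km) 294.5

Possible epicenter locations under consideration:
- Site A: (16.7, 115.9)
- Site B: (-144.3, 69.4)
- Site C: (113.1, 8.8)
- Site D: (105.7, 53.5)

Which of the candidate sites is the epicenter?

Site C

For each candidate, compare |candidate − station| to the reported distance:
Site A: residuals Station 1 97.0, Station 2 15.3, Station 3 127.4 → max 127.4 km
Site B: residuals Station 1 107.4, Station 2 46.2, Station 3 218.2 → max 218.2 km
Site C: residuals Station 1 0.0, Station 2 0.0, Station 3 0.0 → max 0.0 km
Site D: residuals Station 1 17.6, Station 2 19.9, Station 3 24.9 → max 24.9 km
Only Site C has all residuals ≈ 0.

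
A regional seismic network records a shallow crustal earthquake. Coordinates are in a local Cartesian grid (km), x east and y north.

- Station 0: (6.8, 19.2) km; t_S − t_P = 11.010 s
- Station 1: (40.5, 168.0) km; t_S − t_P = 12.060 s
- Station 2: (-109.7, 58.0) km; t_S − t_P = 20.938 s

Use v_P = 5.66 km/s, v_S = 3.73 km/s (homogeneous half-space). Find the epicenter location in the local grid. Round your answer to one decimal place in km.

Distance from S−P lag: d = Δt · v_P v_S / (v_P − v_S) = Δt · (5.66·3.73)/(5.66−3.73) ≈ 10.9388·Δt.
So d_Station 0 = 120.44, d_Station 1 = 131.92, d_Station 2 = 229.04 km.
Circle about each station: (x − 6.8)² + (y − 19.2)² = 120.44²; (x − 40.5)² + (y − 168.0)² = 131.92²; (x + 109.7)² + (y − 58.0)² = 229.04².
Subtracting the Station 0 equation from the Station 1 and Station 2 equations removes the quadratic terms:
67.4 x + 297.6 y = 26552.28
-233.0 x + 77.6 y = -22970.32
Solving the 2×2 system: x ≈ 119.3, y ≈ 62.2 km.
Check against Station 0 (with the unrounded x, y): √((x − 6.8)²+(y − 19.2)²) = 120.44 ≈ 120.44 km. ✓

x ≈ 119.3 km, y ≈ 62.2 km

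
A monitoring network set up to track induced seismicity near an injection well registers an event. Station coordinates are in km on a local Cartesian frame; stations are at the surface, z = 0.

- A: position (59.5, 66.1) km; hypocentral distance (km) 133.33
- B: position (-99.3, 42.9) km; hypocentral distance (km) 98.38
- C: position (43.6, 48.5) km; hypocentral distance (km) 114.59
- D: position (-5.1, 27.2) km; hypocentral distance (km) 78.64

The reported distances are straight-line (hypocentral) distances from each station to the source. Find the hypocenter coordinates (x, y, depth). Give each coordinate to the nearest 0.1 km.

Each station gives a sphere (x−x_i)² + (y−y_i)² + z² = d_i² (stations at z=0).
Subtracting the A sphere from B and C: z² cancels, leaving linear equations in x and y:
-317.6 x − 46.4 y = 11889.70
-31.8 x − 35.2 y = 989.77
Solving: x ≈ -38.396, y ≈ 6.569 km (keep extra digits for the depth step; rounded: -38.4, 6.6).
Then from the A sphere: z² = 133.33² − (x − 59.5)² − (y − 66.1)² with x = -38.396, y = 6.569, so z ≈ 68.186 ≈ 68.2 km.

(-38.4, 6.6, 68.2)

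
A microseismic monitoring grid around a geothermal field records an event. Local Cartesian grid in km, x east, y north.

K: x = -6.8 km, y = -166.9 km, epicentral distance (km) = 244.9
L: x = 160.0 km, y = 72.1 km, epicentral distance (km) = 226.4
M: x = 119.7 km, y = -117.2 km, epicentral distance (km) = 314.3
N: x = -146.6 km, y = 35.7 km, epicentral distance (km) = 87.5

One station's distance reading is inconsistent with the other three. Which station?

Solve using three stations at a time. Using K, L, N (subtract circle equations pairwise → linear system) gives (x, y) ≈ (-66.4, 70.6).
Distances from that point to each station vs reported:
  K: calculated 244.9 vs reported 244.9 → residual 0.0 km
  L: calculated 226.4 vs reported 226.4 → residual 0.0 km
  M: calculated 264.4 vs reported 314.3 → residual 49.9 km
  N: calculated 87.5 vs reported 87.5 → residual 0.0 km
K, L, N are mutually consistent (residuals ≈ 0); M is off by 49.9 km.

M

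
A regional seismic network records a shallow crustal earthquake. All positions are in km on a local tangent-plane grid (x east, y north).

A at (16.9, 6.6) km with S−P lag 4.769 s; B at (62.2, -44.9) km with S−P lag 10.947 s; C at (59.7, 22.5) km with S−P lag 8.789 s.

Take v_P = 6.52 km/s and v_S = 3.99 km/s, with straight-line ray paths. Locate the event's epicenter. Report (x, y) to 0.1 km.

Distance from S−P lag: d = Δt · v_P v_S / (v_P − v_S) = Δt · (6.52·3.99)/(6.52−3.99) ≈ 10.2825·Δt.
So d_A = 49.04, d_B = 112.56, d_C = 90.37 km.
Circle about each station: (x − 16.9)² + (y − 6.6)² = 49.04²; (x − 62.2)² + (y + 44.9)² = 112.56²; (x − 59.7)² + (y − 22.5)² = 90.37².
Subtracting pairs of circle equations eliminates x²+y² and gives linear equations (the radical axes):
90.6 x − 103.0 y = -4709.15
85.6 x + 31.8 y = -2020.65
Solving the 2×2 system: x ≈ -30.6, y ≈ 18.8 km.

x ≈ -30.6 km, y ≈ 18.8 km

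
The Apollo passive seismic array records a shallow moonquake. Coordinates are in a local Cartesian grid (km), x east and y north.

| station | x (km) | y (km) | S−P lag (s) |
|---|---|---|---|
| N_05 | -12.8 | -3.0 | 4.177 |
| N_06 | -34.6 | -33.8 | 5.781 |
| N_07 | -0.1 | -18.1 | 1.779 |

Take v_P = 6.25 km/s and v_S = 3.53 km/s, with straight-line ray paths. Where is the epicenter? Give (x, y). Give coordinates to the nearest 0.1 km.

Distance from S−P lag: d = Δt · v_P v_S / (v_P − v_S) = Δt · (6.25·3.53)/(6.25−3.53) ≈ 8.1112·Δt.
So d_N_05 = 33.88, d_N_06 = 46.89, d_N_07 = 14.43 km.
Circle about each station: (x + 12.8)² + (y + 3.0)² = 33.88²; (x + 34.6)² + (y + 33.8)² = 46.89²; (x + 0.1)² + (y + 18.1)² = 14.43².
Subtracting pairs of circle equations eliminates x²+y² and gives linear equations (the radical axes):
-43.6 x − 61.6 y = 1115.94
25.4 x − 30.2 y = 1094.41
Solving the 2×2 system: x ≈ 11.7, y ≈ -26.4 km.

x ≈ 11.7 km, y ≈ -26.4 km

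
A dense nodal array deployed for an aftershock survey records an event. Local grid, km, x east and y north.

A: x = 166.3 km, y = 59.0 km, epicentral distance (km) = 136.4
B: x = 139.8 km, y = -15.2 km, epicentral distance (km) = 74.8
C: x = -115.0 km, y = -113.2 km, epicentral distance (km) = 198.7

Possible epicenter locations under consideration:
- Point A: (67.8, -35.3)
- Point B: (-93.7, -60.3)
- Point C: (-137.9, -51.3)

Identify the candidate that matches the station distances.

Point A

For each candidate, compare |candidate − station| to the reported distance:
Point A: residuals A 0.0, B 0.0, C 0.0 → max 0.0 km
Point B: residuals A 149.7, B 163.0, C 141.7 → max 163.0 km
Point C: residuals A 187.2, B 205.2, C 132.7 → max 205.2 km
Only Point A has all residuals ≈ 0.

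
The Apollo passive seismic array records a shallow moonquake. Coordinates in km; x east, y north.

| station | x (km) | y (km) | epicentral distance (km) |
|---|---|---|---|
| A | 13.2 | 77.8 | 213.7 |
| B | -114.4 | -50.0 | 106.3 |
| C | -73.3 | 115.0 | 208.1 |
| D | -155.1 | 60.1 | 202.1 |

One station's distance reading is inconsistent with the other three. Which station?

A

Solve using three stations at a time. Using B, C, D (subtract circle equations pairwise → linear system) gives (x, y) ≈ (-13.8, -84.4).
Distances from that point to each station vs reported:
  A: calculated 164.5 vs reported 213.7 → residual 49.2 km
  B: calculated 106.3 vs reported 106.3 → residual 0.0 km
  C: calculated 208.1 vs reported 208.1 → residual 0.0 km
  D: calculated 202.1 vs reported 202.1 → residual 0.0 km
B, C, D are mutually consistent (residuals ≈ 0); A is off by 49.2 km.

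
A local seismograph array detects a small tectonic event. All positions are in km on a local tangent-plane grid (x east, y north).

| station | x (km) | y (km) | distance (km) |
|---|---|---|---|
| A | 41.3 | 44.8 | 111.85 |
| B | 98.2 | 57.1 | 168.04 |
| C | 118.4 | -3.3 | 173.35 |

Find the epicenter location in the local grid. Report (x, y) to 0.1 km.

-54.7 km east, -12.6 km north

Circle about each station: (x − 41.3)² + (y − 44.8)² = 111.85²; (x − 98.2)² + (y − 57.1)² = 168.04²; (x − 118.4)² + (y + 3.3)² = 173.35².
Subtracting pairs of circle equations eliminates x²+y² and gives linear equations (the radical axes):
113.8 x + 24.6 y = -6536.10
154.2 x − 96.2 y = -7223.08
Solving the 2×2 system: x ≈ -54.7, y ≈ -12.6 km.
Check against A (with the unrounded x, y): √((x − 41.3)²+(y − 44.8)²) = 111.86 ≈ 111.85 km. ✓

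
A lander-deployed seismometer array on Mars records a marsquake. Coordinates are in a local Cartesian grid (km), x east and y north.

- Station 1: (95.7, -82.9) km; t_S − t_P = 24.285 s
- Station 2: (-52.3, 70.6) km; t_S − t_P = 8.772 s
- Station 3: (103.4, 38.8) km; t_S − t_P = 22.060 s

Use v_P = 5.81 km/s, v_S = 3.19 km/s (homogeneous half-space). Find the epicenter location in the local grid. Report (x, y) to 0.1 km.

Distance from S−P lag: d = Δt · v_P v_S / (v_P − v_S) = Δt · (5.81·3.19)/(5.81−3.19) ≈ 7.0740·Δt.
So d_Station 1 = 171.79, d_Station 2 = 62.05, d_Station 3 = 156.05 km.
Circle about each station: (x − 95.7)² + (y + 82.9)² = 171.79²; (x + 52.3)² + (y − 70.6)² = 62.05²; (x − 103.4)² + (y − 38.8)² = 156.05².
Subtracting the Station 1 equation from the Station 2 and Station 3 equations removes the quadratic terms:
-296.0 x + 307.0 y = 17350.35
15.4 x + 243.4 y = 1326.30
Solving the 2×2 system: x ≈ -49.7, y ≈ 8.6 km.

(-49.7, 8.6)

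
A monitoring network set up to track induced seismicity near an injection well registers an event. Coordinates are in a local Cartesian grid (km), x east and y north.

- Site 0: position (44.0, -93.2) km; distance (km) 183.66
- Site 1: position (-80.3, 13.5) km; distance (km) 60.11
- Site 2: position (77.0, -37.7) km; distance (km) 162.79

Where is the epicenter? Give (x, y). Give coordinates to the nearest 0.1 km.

Circle about each station: (x − 44.0)² + (y + 93.2)² = 183.66²; (x + 80.3)² + (y − 13.5)² = 60.11²; (x − 77.0)² + (y + 37.7)² = 162.79².
Subtracting pairs of circle equations eliminates x²+y² and gives linear equations (the radical axes):
-248.6 x + 213.4 y = 26125.88
66.0 x + 111.0 y = 3958.46
Solving the 2×2 system: x ≈ -49.3, y ≈ 65.0 km.

-49.3 km east, 65.0 km north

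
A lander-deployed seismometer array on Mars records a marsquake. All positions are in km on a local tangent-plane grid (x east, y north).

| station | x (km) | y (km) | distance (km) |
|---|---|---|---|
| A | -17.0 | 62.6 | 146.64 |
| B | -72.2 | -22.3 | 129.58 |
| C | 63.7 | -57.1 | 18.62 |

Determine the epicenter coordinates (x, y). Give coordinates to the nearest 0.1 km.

(48.9, -68.4)

Circle about each station: (x + 17.0)² + (y − 62.6)² = 146.64²; (x + 72.2)² + (y + 22.3)² = 129.58²; (x − 63.7)² + (y + 57.1)² = 18.62².
Subtracting pairs of circle equations eliminates x²+y² and gives linear equations (the radical axes):
-110.4 x − 169.8 y = 6214.68
161.4 x − 239.4 y = 24266.93
Solving the 2×2 system: x ≈ 48.9, y ≈ -68.4 km.
Check against A (with the unrounded x, y): √((x + 17.0)²+(y − 62.6)²) = 146.64 ≈ 146.64 km. ✓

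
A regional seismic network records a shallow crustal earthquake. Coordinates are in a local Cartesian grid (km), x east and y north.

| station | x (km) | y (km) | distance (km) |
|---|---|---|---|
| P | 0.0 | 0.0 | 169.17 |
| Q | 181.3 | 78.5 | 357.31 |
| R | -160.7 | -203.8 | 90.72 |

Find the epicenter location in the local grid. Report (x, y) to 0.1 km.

Circle about each station: x² + y² = 169.17²; (x − 181.3)² + (y − 78.5)² = 357.31²; (x + 160.7)² + (y + 203.8)² = 90.72².
Subtracting the P equation from the Q and R equations removes the quadratic terms:
362.6 x + 157.0 y = -60020.01
-321.4 x − 407.6 y = 87747.30
Solving the 2×2 system: x ≈ -109.8, y ≈ -128.7 km.

x ≈ -109.8 km, y ≈ -128.7 km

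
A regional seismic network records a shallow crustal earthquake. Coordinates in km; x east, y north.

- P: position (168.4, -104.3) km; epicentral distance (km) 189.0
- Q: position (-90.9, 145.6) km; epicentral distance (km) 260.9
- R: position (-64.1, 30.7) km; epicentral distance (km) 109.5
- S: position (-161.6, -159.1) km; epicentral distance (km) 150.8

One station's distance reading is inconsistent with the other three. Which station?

Solve using three stations at a time. Using P, Q, S (subtract circle equations pairwise → linear system) gives (x, y) ≈ (-20.6, -105.6).
Distances from that point to each station vs reported:
  P: calculated 189.0 vs reported 189.0 → residual 0.0 km
  Q: calculated 260.9 vs reported 260.9 → residual 0.0 km
  R: calculated 143.1 vs reported 109.5 → residual 33.6 km
  S: calculated 150.8 vs reported 150.8 → residual 0.0 km
P, Q, S are mutually consistent (residuals ≈ 0); R is off by 33.6 km.

R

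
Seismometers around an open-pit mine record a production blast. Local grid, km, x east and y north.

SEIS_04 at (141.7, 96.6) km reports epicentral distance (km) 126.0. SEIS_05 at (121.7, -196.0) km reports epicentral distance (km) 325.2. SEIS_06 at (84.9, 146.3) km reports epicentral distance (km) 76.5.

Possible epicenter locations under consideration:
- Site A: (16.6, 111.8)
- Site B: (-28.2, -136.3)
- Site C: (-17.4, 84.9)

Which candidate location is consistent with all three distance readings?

Site A

For each candidate, compare |candidate − station| to the reported distance:
Site A: residuals SEIS_04 0.0, SEIS_05 0.0, SEIS_06 0.0 → max 0.0 km
Site B: residuals SEIS_04 162.3, SEIS_05 163.8, SEIS_06 227.9 → max 227.9 km
Site C: residuals SEIS_04 33.5, SEIS_05 11.7, SEIS_06 42.8 → max 42.8 km
Only Site A has all residuals ≈ 0.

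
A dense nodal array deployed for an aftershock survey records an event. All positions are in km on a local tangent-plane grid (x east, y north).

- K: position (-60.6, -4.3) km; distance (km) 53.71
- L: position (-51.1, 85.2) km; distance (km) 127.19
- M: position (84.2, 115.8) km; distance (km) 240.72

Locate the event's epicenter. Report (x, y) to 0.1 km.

x ≈ -108.7 km, y ≈ -28.2 km

Circle about each station: (x + 60.6)² + (y + 4.3)² = 53.71²; (x + 51.1)² + (y − 85.2)² = 127.19²; (x − 84.2)² + (y − 115.8)² = 240.72².
Subtracting pairs of circle equations eliminates x²+y² and gives linear equations (the radical axes):
19.0 x + 179.0 y = -7113.13
289.6 x + 240.2 y = -38252.92
Solving the 2×2 system: x ≈ -108.7, y ≈ -28.2 km.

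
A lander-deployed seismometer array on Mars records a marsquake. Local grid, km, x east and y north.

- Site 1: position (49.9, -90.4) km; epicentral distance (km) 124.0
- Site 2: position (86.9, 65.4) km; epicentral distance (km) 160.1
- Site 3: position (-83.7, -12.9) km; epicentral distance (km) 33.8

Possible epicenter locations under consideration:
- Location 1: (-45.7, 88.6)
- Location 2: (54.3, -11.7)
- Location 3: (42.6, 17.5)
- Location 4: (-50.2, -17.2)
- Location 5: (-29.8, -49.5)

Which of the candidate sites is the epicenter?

For each candidate, compare |candidate − station| to the reported distance:
Location 1: residuals Site 1 78.9, Site 2 25.5, Site 3 74.6 → max 78.9 km
Location 2: residuals Site 1 45.2, Site 2 76.4, Site 3 104.2 → max 104.2 km
Location 3: residuals Site 1 15.9, Site 2 94.9, Site 3 96.1 → max 96.1 km
Location 4: residuals Site 1 0.0, Site 2 0.0, Site 3 0.0 → max 0.0 km
Location 5: residuals Site 1 34.4, Site 2 3.7, Site 3 31.4 → max 34.4 km
Only Location 4 has all residuals ≈ 0.

Location 4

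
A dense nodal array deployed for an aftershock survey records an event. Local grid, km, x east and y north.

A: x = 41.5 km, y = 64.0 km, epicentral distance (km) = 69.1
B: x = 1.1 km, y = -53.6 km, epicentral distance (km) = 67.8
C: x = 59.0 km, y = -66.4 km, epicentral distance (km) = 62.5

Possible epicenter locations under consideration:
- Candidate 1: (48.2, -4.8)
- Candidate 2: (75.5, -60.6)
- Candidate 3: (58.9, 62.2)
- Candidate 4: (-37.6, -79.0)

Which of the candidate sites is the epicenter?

Candidate 1

For each candidate, compare |candidate − station| to the reported distance:
Candidate 1: residuals A 0.0, B 0.0, C 0.0 → max 0.0 km
Candidate 2: residuals A 60.1, B 6.9, C 45.0 → max 60.1 km
Candidate 3: residuals A 51.6, B 61.6, C 66.1 → max 66.1 km
Candidate 4: residuals A 94.3, B 21.5, C 34.9 → max 94.3 km
Only Candidate 1 has all residuals ≈ 0.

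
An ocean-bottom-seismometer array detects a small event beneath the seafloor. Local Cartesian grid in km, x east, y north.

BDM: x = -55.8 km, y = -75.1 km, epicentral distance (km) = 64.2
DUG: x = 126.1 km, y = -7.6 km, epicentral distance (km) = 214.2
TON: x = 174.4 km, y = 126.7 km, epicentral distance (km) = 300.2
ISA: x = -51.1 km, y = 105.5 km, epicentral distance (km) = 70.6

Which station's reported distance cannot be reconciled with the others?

ISA

Solve using three stations at a time. Using BDM, DUG, TON (subtract circle equations pairwise → linear system) gives (x, y) ≈ (-87.7, -19.6).
Distances from that point to each station vs reported:
  BDM: calculated 64.1 vs reported 64.2 → residual 0.1 km
  DUG: calculated 214.2 vs reported 214.2 → residual 0.0 km
  TON: calculated 300.2 vs reported 300.2 → residual 0.0 km
  ISA: calculated 130.3 vs reported 70.6 → residual 59.7 km
BDM, DUG, TON are mutually consistent (residuals ≈ 0); ISA is off by 59.7 km.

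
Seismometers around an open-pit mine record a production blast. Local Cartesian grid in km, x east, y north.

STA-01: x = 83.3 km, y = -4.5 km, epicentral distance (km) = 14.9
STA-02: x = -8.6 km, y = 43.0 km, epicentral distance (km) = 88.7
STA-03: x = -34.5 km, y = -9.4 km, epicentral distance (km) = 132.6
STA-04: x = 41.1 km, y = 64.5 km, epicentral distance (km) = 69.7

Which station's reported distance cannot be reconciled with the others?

Solve using three stations at a time. Using STA-01, STA-02, STA-04 (subtract circle equations pairwise → linear system) gives (x, y) ≈ (69.4, 0.8).
Distances from that point to each station vs reported:
  STA-01: calculated 14.9 vs reported 14.9 → residual 0.0 km
  STA-02: calculated 88.7 vs reported 88.7 → residual 0.0 km
  STA-03: calculated 104.4 vs reported 132.6 → residual 28.2 km
  STA-04: calculated 69.7 vs reported 69.7 → residual 0.0 km
STA-01, STA-02, STA-04 are mutually consistent (residuals ≈ 0); STA-03 is off by 28.2 km.

STA-03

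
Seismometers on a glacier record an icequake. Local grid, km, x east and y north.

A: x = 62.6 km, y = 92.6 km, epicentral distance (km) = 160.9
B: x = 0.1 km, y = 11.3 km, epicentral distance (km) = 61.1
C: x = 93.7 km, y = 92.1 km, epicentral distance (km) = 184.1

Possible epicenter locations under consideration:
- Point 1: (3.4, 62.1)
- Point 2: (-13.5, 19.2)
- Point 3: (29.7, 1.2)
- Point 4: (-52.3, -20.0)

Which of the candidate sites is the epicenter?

For each candidate, compare |candidate − station| to the reported distance:
Point 1: residuals A 94.3, B 10.2, C 88.9 → max 94.3 km
Point 2: residuals A 55.2, B 45.4, C 54.5 → max 55.2 km
Point 3: residuals A 63.8, B 29.8, C 72.9 → max 72.9 km
Point 4: residuals A 0.0, B 0.1, C 0.0 → max 0.1 km
Only Point 4 has all residuals ≈ 0.

Point 4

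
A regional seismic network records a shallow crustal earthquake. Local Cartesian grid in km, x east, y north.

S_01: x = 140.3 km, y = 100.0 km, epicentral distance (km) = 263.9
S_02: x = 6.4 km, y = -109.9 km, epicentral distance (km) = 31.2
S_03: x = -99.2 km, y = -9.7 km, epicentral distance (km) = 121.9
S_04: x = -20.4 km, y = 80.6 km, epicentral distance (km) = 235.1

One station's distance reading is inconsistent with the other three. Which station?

S_04

Solve using three stations at a time. Using S_01, S_02, S_03 (subtract circle equations pairwise → linear system) gives (x, y) ≈ (-24.6, -106.1).
Distances from that point to each station vs reported:
  S_01: calculated 263.9 vs reported 263.9 → residual 0.0 km
  S_02: calculated 31.2 vs reported 31.2 → residual 0.0 km
  S_03: calculated 121.9 vs reported 121.9 → residual 0.0 km
  S_04: calculated 186.7 vs reported 235.1 → residual 48.4 km
S_01, S_02, S_03 are mutually consistent (residuals ≈ 0); S_04 is off by 48.4 km.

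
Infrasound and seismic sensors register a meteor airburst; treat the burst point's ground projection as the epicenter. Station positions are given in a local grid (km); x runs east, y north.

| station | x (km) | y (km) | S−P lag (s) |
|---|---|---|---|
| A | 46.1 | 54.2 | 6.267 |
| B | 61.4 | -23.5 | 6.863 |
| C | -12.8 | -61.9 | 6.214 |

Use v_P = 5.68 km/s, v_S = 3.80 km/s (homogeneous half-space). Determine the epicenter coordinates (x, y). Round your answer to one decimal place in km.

Distance from S−P lag: d = Δt · v_P v_S / (v_P − v_S) = Δt · (5.68·3.80)/(5.68−3.80) ≈ 11.4809·Δt.
So d_A = 71.95, d_B = 78.79, d_C = 71.34 km.
Circle about each station: (x − 46.1)² + (y − 54.2)² = 71.95²; (x − 61.4)² + (y + 23.5)² = 78.79²; (x + 12.8)² + (y + 61.9)² = 71.34².
Subtracting the A equation from the B and C equations removes the quadratic terms:
30.6 x − 155.4 y = -1771.70
-117.8 x − 232.2 y = -979.99
Solving the 2×2 system: x ≈ -10.2, y ≈ 9.4 km.
Check against A (with the unrounded x, y): √((x − 46.1)²+(y − 54.2)²) = 71.95 ≈ 71.95 km. ✓

x ≈ -10.2 km, y ≈ 9.4 km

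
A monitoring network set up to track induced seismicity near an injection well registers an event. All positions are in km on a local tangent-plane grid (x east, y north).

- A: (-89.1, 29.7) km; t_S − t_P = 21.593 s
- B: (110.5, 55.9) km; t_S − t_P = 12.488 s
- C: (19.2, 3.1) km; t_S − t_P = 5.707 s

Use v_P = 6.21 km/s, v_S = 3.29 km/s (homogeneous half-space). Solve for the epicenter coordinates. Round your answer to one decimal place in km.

(56.0, -12.4)

Distance from S−P lag: d = Δt · v_P v_S / (v_P − v_S) = Δt · (6.21·3.29)/(6.21−3.29) ≈ 6.9969·Δt.
So d_A = 151.08, d_B = 87.38, d_C = 39.93 km.
Circle about each station: (x + 89.1)² + (y − 29.7)² = 151.08²; (x − 110.5)² + (y − 55.9)² = 87.38²; (x − 19.2)² + (y − 3.1)² = 39.93².
Subtracting the A equation from the B and C equations removes the quadratic terms:
399.2 x + 52.4 y = 21704.06
216.6 x − 53.2 y = 12788.11
Solving the 2×2 system: x ≈ 56.0, y ≈ -12.4 km.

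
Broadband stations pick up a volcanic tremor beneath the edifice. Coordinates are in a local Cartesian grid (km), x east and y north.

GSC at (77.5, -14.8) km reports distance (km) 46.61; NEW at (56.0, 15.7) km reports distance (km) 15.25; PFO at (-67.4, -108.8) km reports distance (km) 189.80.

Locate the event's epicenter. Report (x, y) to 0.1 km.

Circle about each station: (x − 77.5)² + (y + 14.8)² = 46.61²; (x − 56.0)² + (y − 15.7)² = 15.25²; (x + 67.4)² + (y + 108.8)² = 189.80².
Subtracting pairs of circle equations eliminates x²+y² and gives linear equations (the radical axes):
-43.0 x + 61.0 y = -902.87
-289.8 x − 188.0 y = -23696.64
Solving the 2×2 system: x ≈ 62.7, y ≈ 29.4 km.
Check against GSC (with the unrounded x, y): √((x − 77.5)²+(y + 14.8)²) = 46.61 ≈ 46.61 km. ✓

62.7 km east, 29.4 km north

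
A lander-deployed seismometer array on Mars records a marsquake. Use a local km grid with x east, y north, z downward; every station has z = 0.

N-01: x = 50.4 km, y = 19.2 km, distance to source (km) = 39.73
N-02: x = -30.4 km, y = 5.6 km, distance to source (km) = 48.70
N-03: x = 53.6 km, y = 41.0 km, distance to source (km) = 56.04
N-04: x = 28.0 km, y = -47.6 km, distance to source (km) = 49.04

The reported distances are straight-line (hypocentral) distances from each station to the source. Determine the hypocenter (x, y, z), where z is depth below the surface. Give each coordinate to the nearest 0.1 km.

Each station gives a sphere (x−x_i)² + (y−y_i)² + z² = d_i² (stations at z=0).
Subtracting the N-01 sphere from N-02 and N-03: z² cancels, leaving linear equations in x and y:
-161.6 x − 27.2 y = -2746.50
6.4 x + 43.6 y = 83.15
Solving: x ≈ 17.097, y ≈ -0.603 km (keep extra digits for the depth step; rounded: 17.1, -0.6).
Then from the N-01 sphere: z² = 39.73² − (x − 50.4)² − (y − 19.2)² with x = 17.097, y = -0.603, so z ≈ 8.788 ≈ 8.8 km.

x ≈ 17.1 km, y ≈ -0.6 km, depth ≈ 8.8 km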